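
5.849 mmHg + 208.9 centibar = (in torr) 1573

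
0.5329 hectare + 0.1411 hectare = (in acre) 1.665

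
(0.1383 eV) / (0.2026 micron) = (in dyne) 1.094e-08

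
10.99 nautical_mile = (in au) 1.361e-07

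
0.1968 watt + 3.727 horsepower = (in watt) 2779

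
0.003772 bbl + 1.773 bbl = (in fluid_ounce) 9552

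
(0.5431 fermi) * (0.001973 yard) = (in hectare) 9.798e-23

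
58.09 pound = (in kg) 26.35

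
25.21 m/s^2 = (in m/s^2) 25.21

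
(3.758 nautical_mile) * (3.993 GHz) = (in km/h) 1e+14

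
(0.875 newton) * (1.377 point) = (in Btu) 4.029e-07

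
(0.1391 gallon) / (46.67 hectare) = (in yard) 1.234e-09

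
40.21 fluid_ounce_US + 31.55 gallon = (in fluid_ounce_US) 4079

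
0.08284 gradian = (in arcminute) 4.473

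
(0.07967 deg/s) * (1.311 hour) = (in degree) 376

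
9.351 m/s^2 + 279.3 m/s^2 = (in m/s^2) 288.7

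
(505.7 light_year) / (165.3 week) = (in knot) 9.302e+10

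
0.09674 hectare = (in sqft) 1.041e+04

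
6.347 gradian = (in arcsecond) 2.056e+04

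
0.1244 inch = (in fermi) 3.16e+12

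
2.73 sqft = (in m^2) 0.2536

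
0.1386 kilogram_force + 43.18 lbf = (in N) 193.4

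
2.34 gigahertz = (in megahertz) 2340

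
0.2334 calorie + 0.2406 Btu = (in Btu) 0.2415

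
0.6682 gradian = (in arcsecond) 2165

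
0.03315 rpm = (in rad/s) 0.003471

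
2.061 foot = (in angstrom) 6.282e+09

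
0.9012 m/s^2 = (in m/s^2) 0.9012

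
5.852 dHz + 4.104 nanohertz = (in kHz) 0.0005852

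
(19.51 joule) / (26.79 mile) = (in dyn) 45.25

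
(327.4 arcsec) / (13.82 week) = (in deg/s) 1.088e-08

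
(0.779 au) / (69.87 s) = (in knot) 3.242e+09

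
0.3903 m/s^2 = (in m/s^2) 0.3903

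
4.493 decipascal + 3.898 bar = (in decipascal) 3.898e+06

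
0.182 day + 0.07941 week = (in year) 0.002022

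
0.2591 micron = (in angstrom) 2591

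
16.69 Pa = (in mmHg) 0.1252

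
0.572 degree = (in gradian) 0.6356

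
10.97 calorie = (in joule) 45.9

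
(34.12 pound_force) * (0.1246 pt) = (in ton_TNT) 1.594e-12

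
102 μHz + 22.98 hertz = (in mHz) 2.298e+04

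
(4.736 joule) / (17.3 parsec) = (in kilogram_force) 9.047e-19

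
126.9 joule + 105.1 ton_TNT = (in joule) 4.397e+11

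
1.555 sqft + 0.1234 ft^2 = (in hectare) 1.559e-05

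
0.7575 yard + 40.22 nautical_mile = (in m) 7.449e+04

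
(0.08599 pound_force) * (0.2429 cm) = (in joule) 0.0009291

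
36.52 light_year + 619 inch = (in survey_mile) 2.147e+14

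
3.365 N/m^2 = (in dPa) 33.65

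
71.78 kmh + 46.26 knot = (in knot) 85.02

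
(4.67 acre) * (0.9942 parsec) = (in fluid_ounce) 1.96e+25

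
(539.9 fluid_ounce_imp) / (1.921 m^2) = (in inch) 0.3144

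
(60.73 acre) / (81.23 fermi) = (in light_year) 319.8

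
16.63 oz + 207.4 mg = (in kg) 0.4717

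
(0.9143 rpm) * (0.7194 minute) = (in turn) 0.6577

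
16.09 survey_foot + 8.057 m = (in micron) 1.296e+07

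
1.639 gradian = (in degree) 1.475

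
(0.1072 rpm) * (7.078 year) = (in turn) 3.988e+05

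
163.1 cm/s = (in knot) 3.17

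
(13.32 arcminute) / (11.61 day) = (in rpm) 3.689e-08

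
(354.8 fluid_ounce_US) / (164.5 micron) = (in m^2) 63.79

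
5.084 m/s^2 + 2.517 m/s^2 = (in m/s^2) 7.601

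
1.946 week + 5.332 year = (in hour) 4.704e+04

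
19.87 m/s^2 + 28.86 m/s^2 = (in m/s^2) 48.73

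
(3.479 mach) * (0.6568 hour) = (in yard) 3.063e+06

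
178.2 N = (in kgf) 18.17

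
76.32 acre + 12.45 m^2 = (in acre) 76.32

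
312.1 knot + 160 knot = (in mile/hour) 543.3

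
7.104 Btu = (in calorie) 1791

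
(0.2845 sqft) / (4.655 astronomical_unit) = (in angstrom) 0.0003795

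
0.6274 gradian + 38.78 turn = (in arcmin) 8.377e+05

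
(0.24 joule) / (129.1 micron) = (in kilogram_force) 189.6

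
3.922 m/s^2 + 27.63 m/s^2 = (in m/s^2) 31.55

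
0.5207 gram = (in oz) 0.01837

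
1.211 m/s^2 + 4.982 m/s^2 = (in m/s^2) 6.193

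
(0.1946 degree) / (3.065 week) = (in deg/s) 1.05e-07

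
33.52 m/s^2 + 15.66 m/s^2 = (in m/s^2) 49.18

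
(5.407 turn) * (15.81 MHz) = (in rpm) 5.129e+09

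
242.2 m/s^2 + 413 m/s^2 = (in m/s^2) 655.2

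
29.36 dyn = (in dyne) 29.36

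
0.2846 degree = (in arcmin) 17.08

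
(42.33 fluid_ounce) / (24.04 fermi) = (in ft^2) 5.605e+11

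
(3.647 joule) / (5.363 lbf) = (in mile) 9.499e-05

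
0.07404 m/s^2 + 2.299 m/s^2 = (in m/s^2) 2.373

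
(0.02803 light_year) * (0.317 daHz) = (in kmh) 3.026e+15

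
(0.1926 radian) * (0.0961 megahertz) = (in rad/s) 1.851e+04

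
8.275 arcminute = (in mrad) 2.407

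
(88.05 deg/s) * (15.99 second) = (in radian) 24.57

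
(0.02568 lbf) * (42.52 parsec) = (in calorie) 3.582e+16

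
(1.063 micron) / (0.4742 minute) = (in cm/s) 3.736e-06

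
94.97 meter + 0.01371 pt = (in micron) 9.497e+07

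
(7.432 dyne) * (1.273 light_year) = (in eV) 5.587e+30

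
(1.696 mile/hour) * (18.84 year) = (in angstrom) 4.505e+18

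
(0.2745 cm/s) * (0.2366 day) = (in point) 1.591e+05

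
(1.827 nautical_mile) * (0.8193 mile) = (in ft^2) 4.802e+07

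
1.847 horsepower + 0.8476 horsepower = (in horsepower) 2.695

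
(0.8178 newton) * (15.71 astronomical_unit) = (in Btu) 1.822e+09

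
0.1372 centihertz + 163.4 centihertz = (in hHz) 0.01635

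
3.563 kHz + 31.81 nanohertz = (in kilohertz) 3.563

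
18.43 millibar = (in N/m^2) 1843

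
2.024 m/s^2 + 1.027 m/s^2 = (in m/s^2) 3.051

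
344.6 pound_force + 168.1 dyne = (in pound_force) 344.6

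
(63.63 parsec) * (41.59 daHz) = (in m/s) 8.166e+20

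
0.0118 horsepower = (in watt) 8.799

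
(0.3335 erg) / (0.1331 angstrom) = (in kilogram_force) 255.5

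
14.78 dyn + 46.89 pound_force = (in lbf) 46.89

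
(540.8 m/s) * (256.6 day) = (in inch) 4.72e+11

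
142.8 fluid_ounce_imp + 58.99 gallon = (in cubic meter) 0.2274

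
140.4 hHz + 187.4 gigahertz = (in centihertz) 1.874e+13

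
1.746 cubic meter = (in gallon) 461.2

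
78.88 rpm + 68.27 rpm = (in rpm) 147.2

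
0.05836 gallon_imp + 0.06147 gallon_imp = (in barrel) 0.003426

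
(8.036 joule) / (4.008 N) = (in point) 5683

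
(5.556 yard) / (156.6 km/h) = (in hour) 3.244e-05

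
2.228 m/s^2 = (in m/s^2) 2.228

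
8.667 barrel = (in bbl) 8.667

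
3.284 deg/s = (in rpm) 0.5473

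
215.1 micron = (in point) 0.6097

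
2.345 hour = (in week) 0.01396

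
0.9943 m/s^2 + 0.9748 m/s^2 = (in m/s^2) 1.969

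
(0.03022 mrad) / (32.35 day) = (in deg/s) 6.195e-10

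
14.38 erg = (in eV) 8.975e+12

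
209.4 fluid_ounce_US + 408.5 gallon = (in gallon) 410.1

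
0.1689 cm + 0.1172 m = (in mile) 7.387e-05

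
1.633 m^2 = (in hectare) 0.0001633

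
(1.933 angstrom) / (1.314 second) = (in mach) 4.32e-13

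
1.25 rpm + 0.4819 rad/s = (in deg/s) 35.11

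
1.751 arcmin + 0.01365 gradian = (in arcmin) 2.488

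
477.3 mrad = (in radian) 0.4773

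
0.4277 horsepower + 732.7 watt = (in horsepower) 1.41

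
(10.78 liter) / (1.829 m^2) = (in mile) 3.662e-06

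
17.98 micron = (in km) 1.798e-08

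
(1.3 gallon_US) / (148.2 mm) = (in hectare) 3.321e-06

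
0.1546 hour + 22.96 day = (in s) 1.984e+06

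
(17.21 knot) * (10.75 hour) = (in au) 2.29e-06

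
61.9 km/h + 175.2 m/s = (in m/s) 192.4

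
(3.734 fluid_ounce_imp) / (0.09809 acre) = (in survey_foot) 8.769e-07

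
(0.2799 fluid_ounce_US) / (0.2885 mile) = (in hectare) 1.783e-12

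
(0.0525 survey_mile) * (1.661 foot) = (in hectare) 0.004278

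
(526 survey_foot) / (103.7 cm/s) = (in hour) 0.04295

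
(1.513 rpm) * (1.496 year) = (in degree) 4.283e+08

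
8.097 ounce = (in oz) 8.097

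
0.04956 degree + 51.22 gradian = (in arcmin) 2769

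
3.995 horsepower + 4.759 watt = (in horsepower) 4.001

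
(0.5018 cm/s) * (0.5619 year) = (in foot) 2.917e+05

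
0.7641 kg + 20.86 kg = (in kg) 21.62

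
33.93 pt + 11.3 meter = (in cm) 1131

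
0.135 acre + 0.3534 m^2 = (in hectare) 0.05467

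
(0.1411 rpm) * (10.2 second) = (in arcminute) 518.1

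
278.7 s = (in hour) 0.07742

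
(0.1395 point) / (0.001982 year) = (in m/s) 7.873e-10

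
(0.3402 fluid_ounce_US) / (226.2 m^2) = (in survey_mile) 2.764e-11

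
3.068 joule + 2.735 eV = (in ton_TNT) 7.333e-10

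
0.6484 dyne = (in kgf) 6.612e-07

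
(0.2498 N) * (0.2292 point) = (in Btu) 1.914e-08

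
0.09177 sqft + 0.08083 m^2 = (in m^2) 0.08936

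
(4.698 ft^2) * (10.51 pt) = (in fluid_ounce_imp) 56.95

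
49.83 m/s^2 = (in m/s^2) 49.83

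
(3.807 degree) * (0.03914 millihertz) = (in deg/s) 0.000149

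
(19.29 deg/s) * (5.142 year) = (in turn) 8.689e+06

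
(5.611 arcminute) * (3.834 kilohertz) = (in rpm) 59.76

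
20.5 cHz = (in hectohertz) 0.00205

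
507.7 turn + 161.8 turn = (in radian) 4207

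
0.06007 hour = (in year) 6.857e-06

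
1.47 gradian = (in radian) 0.02309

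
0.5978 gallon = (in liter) 2.263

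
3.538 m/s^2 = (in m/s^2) 3.538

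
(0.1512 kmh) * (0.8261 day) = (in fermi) 2.998e+18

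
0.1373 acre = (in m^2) 555.6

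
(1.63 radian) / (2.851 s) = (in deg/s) 32.76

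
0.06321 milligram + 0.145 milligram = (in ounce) 7.344e-06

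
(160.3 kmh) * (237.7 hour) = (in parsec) 1.235e-09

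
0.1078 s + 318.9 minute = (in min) 318.9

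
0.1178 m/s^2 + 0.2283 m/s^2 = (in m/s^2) 0.3461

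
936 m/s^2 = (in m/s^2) 936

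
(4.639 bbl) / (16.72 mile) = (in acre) 6.773e-09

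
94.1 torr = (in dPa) 1.255e+05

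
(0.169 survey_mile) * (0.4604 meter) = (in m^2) 125.2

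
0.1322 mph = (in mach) 0.0001736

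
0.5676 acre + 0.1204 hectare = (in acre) 0.8651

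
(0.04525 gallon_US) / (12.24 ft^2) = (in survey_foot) 0.0004942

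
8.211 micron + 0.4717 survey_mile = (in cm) 7.591e+04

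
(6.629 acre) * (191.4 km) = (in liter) 5.135e+12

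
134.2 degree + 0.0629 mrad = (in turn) 0.3728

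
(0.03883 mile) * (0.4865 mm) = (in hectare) 3.04e-06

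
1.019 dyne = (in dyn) 1.019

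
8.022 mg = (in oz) 0.000283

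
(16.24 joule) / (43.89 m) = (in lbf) 0.08318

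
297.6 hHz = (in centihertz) 2.976e+06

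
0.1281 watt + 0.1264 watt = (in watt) 0.2545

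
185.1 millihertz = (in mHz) 185.1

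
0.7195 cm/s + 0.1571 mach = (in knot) 104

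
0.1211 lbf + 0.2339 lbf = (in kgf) 0.161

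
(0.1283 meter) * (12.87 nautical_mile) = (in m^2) 3058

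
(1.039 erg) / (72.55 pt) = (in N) 4.06e-06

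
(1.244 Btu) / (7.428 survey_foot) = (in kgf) 59.11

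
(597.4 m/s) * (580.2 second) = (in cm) 3.466e+07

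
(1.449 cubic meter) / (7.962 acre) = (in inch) 0.00177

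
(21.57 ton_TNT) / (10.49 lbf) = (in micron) 1.934e+15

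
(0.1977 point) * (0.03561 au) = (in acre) 91.81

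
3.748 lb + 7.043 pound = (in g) 4895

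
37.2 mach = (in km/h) 4.56e+04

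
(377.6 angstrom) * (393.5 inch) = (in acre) 9.326e-11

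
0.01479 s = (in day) 1.712e-07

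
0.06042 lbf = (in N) 0.2688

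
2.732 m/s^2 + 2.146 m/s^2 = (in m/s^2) 4.878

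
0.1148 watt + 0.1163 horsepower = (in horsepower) 0.1165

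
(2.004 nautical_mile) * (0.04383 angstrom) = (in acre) 4.02e-12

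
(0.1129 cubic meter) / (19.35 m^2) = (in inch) 0.2297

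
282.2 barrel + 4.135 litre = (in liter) 4.487e+04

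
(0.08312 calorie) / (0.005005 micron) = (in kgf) 7.086e+06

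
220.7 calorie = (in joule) 923.4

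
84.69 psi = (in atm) 5.763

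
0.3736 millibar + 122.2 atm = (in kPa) 1.238e+04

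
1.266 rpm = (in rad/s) 0.1326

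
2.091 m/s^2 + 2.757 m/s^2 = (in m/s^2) 4.848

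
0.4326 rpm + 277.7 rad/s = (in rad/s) 277.7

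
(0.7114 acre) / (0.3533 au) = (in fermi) 5.447e+07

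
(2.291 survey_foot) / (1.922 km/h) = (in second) 1.308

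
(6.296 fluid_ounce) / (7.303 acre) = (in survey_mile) 3.915e-12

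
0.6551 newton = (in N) 0.6551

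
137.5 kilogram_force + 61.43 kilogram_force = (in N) 1951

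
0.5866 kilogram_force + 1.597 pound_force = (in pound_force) 2.89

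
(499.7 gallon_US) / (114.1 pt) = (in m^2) 46.99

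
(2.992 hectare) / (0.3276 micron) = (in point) 2.589e+14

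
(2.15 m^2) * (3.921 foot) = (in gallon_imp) 565.2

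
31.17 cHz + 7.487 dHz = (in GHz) 1.06e-09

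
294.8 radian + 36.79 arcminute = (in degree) 1.689e+04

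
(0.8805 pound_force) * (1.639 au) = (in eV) 5.994e+30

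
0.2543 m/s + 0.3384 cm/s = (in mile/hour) 0.5764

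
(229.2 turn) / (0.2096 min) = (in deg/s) 6561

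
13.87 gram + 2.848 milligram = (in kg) 0.01387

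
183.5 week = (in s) 1.11e+08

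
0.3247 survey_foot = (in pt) 280.5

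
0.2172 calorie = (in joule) 0.9088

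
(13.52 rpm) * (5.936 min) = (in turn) 80.25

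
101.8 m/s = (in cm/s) 1.018e+04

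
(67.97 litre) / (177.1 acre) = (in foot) 3.111e-07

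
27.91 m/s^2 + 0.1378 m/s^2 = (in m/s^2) 28.05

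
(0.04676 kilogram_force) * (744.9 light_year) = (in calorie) 7.724e+17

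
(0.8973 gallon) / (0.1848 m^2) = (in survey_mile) 1.142e-05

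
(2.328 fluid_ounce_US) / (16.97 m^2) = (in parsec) 1.315e-22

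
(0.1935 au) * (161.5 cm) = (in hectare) 4.675e+06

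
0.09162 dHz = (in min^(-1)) 0.5497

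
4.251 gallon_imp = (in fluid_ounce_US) 653.5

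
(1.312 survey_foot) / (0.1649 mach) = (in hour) 1.978e-06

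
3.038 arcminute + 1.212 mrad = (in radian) 0.002096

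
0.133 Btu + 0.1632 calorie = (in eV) 8.801e+20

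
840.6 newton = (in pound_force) 189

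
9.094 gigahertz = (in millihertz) 9.094e+12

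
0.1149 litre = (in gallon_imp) 0.02527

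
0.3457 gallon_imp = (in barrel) 0.009885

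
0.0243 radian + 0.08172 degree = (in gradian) 1.638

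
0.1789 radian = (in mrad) 178.9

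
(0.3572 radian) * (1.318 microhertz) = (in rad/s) 4.708e-07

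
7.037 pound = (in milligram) 3.192e+06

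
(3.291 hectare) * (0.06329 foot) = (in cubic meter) 634.9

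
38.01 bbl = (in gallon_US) 1596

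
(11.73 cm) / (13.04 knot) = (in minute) 0.0002914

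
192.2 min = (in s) 1.153e+04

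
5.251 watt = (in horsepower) 0.007042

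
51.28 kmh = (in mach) 0.04183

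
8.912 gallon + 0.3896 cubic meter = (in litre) 423.3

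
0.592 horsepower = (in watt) 441.5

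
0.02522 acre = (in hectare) 0.01021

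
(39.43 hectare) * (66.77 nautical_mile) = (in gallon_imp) 1.073e+13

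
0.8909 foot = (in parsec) 8.8e-18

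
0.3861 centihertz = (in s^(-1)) 0.003861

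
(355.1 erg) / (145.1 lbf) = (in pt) 0.000156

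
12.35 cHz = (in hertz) 0.1235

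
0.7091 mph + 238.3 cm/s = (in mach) 0.00793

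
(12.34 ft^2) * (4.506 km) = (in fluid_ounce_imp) 1.818e+08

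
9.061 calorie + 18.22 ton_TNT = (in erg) 7.623e+17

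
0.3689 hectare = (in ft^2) 3.971e+04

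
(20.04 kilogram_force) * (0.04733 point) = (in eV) 2.048e+16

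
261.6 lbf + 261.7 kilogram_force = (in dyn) 3.73e+08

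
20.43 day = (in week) 2.919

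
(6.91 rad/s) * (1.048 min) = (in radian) 434.5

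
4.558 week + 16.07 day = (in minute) 6.909e+04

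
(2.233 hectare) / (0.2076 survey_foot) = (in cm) 3.529e+07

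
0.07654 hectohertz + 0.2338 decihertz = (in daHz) 0.7677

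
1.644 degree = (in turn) 0.004567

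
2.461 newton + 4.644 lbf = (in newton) 23.12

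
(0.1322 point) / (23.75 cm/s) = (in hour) 5.455e-08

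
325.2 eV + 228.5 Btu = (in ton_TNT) 5.762e-05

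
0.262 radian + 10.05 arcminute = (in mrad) 264.9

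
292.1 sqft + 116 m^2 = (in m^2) 143.1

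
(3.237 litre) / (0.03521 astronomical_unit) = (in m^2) 6.145e-13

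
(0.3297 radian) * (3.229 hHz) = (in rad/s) 106.5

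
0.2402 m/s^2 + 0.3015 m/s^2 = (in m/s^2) 0.5417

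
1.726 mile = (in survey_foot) 9113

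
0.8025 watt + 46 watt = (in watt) 46.8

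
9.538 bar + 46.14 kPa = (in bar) 9.999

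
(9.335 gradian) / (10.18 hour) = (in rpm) 3.821e-05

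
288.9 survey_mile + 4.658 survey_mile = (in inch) 1.86e+07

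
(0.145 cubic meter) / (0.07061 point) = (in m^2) 5821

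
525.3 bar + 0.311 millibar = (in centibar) 5.253e+04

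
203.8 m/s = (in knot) 396.2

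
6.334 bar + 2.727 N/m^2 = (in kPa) 633.4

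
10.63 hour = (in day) 0.4429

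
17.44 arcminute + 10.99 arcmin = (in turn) 0.001316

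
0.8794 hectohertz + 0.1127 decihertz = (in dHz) 879.5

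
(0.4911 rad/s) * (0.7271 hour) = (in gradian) 8.184e+04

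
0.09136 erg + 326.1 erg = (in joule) 3.262e-05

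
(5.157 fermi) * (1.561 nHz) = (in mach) 2.364e-26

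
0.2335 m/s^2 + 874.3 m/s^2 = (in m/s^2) 874.5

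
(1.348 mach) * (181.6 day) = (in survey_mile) 4.475e+06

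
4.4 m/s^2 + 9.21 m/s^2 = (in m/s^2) 13.61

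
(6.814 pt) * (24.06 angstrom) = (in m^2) 5.784e-12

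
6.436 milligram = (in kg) 6.436e-06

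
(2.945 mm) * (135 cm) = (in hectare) 3.976e-07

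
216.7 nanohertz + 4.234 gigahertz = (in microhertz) 4.234e+15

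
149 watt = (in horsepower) 0.1998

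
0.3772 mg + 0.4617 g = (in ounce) 0.0163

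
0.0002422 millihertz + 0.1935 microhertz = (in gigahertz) 4.357e-16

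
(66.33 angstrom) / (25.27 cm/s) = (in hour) 7.291e-12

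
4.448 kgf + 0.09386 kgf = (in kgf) 4.542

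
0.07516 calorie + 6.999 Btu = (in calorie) 1765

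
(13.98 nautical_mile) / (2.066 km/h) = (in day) 0.5222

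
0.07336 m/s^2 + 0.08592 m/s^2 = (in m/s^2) 0.1593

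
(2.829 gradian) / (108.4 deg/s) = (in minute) 0.0003915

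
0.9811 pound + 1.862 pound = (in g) 1290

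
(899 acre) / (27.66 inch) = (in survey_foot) 1.699e+07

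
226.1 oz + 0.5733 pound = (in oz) 235.3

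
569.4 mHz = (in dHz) 5.694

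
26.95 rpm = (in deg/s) 161.7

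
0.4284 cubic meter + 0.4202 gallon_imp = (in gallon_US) 113.7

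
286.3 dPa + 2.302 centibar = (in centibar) 2.331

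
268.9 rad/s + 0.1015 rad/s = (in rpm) 2569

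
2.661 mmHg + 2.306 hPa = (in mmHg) 4.391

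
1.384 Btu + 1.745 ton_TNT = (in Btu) 6.92e+06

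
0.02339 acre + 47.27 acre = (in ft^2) 2.06e+06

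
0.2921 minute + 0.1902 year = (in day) 69.42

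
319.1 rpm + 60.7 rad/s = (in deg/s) 5392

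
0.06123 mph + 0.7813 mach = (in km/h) 957.8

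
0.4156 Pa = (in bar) 4.156e-06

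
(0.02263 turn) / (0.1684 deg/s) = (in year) 1.534e-06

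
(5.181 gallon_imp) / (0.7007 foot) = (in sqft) 1.187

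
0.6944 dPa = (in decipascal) 0.6944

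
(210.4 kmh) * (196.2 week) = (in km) 6.935e+06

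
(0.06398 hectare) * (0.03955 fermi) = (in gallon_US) 6.685e-12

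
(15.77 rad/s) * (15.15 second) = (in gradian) 1.521e+04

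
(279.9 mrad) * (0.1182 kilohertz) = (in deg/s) 1896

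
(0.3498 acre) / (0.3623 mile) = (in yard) 2.655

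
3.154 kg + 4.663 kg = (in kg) 7.817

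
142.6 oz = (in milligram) 4.043e+06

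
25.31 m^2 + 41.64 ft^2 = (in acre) 0.00721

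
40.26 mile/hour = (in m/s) 18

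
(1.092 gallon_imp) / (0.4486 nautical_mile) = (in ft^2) 6.432e-05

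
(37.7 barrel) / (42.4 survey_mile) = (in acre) 2.171e-08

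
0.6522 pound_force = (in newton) 2.901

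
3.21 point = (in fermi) 1.132e+12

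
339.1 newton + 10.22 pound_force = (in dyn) 3.846e+07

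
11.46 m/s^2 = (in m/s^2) 11.46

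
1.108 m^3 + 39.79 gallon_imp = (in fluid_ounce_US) 4.358e+04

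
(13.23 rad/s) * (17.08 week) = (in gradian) 8.7e+09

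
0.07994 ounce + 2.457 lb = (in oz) 39.39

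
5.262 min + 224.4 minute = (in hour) 3.828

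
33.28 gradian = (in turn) 0.0832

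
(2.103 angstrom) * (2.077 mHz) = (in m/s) 4.368e-13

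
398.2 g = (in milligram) 3.982e+05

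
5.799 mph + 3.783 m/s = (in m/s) 6.375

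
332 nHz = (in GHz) 3.32e-16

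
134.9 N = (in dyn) 1.349e+07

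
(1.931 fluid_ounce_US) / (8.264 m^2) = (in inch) 0.0002721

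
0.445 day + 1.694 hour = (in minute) 742.4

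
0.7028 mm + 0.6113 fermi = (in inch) 0.02767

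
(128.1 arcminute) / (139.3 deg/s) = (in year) 4.86e-10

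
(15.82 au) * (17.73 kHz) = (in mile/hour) 9.386e+16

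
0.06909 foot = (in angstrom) 2.106e+08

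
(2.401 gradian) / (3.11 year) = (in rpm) 3.672e-09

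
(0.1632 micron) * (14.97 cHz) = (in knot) 4.749e-08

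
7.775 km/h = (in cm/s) 216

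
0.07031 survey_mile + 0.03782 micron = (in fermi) 1.132e+17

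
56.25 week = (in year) 1.079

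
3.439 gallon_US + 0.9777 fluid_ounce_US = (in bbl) 0.08206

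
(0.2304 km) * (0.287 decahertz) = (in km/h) 2380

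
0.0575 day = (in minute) 82.8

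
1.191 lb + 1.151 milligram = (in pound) 1.191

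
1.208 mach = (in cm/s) 4.113e+04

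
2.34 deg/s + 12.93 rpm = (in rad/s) 1.395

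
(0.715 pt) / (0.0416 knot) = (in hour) 3.274e-06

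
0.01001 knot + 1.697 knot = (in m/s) 0.8782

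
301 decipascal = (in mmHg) 0.2258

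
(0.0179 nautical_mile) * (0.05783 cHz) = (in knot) 0.03727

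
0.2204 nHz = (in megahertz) 2.204e-16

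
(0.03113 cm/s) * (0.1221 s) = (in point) 0.1077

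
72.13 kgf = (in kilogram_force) 72.13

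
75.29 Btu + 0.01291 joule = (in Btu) 75.29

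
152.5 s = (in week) 0.0002521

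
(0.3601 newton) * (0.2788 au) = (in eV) 9.374e+28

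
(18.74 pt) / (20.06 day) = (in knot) 7.415e-09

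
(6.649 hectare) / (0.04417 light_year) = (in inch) 6.264e-09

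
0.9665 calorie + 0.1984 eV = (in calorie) 0.9665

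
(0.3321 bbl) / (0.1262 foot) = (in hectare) 0.0001373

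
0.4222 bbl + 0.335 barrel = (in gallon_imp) 26.48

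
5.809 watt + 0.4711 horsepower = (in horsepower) 0.4789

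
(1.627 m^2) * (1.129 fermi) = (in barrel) 1.155e-14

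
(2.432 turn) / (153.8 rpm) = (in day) 1.098e-05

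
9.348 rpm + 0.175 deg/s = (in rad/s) 0.982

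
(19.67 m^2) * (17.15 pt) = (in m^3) 0.119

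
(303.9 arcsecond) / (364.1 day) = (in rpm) 4.472e-10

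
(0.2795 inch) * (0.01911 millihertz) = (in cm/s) 1.357e-05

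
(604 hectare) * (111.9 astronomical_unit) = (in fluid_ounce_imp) 3.559e+24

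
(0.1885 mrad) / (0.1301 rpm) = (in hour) 3.843e-06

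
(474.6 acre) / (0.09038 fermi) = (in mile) 1.32e+19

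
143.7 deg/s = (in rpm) 23.95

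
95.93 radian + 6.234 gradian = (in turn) 15.28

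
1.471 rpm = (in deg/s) 8.826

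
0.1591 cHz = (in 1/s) 0.001591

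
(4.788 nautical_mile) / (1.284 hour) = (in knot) 3.729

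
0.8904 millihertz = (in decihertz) 0.008904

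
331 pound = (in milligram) 1.501e+08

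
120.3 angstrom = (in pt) 3.41e-05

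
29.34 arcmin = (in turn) 0.001358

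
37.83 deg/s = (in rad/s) 0.6603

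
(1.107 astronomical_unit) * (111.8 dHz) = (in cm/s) 1.851e+14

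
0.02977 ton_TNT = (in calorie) 2.977e+07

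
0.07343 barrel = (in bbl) 0.07343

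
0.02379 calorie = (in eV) 6.213e+17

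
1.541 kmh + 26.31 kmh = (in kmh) 27.85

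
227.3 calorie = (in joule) 951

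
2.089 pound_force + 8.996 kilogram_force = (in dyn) 9.751e+06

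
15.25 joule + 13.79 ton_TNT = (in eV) 3.601e+29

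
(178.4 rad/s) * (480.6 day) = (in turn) 1.179e+09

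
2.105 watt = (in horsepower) 0.002823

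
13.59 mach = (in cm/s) 4.627e+05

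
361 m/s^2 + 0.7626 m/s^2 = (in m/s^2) 361.8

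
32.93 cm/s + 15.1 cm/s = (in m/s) 0.4803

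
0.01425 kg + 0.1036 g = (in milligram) 1.435e+04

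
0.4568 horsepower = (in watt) 340.6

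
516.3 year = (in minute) 2.714e+08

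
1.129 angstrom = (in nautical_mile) 6.096e-14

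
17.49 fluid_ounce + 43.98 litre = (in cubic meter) 0.0445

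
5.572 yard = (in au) 3.406e-11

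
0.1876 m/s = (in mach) 0.000551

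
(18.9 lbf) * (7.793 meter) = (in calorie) 156.6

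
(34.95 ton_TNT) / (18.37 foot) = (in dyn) 2.612e+15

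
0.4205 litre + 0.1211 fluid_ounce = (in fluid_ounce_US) 14.34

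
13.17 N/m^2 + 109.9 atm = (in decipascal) 1.114e+08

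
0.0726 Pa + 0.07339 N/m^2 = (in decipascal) 1.46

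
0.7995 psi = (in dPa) 5.512e+04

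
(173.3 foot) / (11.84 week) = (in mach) 2.166e-08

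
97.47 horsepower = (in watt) 7.268e+04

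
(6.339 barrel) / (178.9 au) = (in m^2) 3.766e-14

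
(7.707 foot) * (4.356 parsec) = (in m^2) 3.157e+17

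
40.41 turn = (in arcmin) 8.729e+05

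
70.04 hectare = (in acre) 173.1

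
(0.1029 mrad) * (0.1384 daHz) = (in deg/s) 0.00816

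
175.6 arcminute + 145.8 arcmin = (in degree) 5.357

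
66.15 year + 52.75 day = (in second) 2.091e+09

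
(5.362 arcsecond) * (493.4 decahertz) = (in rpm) 1.225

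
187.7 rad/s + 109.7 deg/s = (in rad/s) 189.6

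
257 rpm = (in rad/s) 26.91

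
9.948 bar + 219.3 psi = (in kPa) 2507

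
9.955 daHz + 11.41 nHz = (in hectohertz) 0.9955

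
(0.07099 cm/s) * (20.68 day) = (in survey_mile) 0.7882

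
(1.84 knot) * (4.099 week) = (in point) 6.652e+09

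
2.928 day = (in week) 0.4183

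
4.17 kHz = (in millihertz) 4.17e+06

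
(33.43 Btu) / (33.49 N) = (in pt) 2.985e+06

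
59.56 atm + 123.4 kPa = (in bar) 61.58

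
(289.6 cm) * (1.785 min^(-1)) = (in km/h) 0.3102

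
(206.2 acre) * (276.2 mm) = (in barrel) 1.45e+06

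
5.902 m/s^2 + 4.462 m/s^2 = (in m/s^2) 10.36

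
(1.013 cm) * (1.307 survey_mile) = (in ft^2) 229.4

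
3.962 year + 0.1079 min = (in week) 206.6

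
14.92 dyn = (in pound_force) 3.354e-05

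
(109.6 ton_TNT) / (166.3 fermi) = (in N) 2.757e+24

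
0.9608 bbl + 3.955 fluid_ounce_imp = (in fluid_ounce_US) 5169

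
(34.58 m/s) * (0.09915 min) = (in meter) 205.7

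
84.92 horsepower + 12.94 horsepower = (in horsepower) 97.86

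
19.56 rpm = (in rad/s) 2.048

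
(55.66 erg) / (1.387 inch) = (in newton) 0.000158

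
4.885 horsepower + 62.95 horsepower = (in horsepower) 67.84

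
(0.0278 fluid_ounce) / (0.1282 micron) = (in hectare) 0.0006413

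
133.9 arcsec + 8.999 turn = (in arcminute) 1.944e+05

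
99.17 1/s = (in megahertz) 9.917e-05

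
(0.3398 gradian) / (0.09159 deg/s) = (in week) 5.521e-06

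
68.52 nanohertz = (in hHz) 6.852e-10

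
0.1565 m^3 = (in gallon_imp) 34.43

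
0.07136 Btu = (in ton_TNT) 1.799e-08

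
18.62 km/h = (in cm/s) 517.2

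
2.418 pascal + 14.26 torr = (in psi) 0.2761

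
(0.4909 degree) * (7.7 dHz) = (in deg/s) 0.378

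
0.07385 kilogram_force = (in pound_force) 0.1628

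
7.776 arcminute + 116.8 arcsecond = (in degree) 0.162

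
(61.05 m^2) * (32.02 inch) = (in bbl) 312.3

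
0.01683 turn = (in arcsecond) 2.181e+04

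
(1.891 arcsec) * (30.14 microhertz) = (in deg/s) 1.583e-08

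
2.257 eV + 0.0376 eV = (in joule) 3.676e-19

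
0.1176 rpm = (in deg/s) 0.7056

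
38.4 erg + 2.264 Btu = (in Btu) 2.264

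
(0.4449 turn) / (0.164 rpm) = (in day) 0.001884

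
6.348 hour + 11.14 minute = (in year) 0.0007459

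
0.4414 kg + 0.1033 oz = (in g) 444.3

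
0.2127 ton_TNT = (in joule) 8.899e+08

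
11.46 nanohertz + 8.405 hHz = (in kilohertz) 0.8405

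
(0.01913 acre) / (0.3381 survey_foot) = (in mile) 0.4668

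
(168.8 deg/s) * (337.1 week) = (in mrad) 6.006e+11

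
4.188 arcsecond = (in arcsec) 4.188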